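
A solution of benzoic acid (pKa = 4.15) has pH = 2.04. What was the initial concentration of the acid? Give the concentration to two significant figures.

[H+] = 10^(-2.04) = 9.12 × 10^-3 M = x
Ka = 10^(−4.15) = 7.08 × 10^-5
Ka = x²/(C₀ − x) ⇒ C₀ = x + x²/Ka
C₀ = 9.12 × 10^-3 + (9.12 × 10^-3)²/(7.08 × 10^-5) = 1.18 M

C₀ = 1.2 M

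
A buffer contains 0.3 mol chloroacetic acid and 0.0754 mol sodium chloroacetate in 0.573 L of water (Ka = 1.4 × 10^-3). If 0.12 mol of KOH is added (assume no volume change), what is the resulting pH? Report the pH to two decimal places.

After neutralization: n(ClCH2COOH) = 0.18 mol, n(ClCH2COO-) = 0.195 mol.
pKa = −log(1.4 × 10^-3) = 2.854
Henderson–Hasselbalch with mole ratio 0.195/0.18: pH = 2.854 + (+0.035)

pH = 2.89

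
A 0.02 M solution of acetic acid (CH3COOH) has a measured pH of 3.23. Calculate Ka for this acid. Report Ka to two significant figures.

Ka = 1.8 × 10^-5

[H+] = 10^(-3.23) = 5.89 × 10^-4 M
At equilibrium [HA] = 0.02 − 5.89 × 10^-4 = 1.94 × 10^-2 M
Ka = [H+][A-]/[HA] = (5.89 × 10^-4)² / 1.94 × 10^-2 = 1.8 × 10^-5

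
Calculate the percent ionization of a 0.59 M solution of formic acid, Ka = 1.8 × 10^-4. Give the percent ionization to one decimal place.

1.7%

HCOOH ⇌ HCOO- + H+; let x = [H+] at equilibrium.
x ≈ √(Ka·C₀) = √(1.8 × 10^-4 × 0.59) = 1.03 × 10^-2 M
Fraction ionized = 1.03 × 10^-2 / 0.59 = 0.0175 → 1.7%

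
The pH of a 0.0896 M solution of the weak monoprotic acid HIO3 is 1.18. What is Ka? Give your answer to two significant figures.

Ka = 1.9 × 10^-1

[H+] = 10^(-1.18) = 6.61 × 10^-2 M
At equilibrium [HA] = 0.0896 − 6.61 × 10^-2 = 2.35 × 10^-2 M
Ka = [H+][A-]/[HA] = (6.61 × 10^-2)² / 2.35 × 10^-2 = 1.9 × 10^-1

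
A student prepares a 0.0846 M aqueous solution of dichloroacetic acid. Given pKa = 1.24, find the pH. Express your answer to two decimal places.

pH = 1.33

Cl2CHCOOH ⇌ Cl2CHCOO- + H+
Ka = 10^(−1.24) = 5.75 × 10^-2
Let x = [H+] at equilibrium. Ka = x²/(0.0846 − x).
The 5% rule fails; solving x² + Ka·x − Ka·C₀ = 0 exactly:
x = (−Ka + √(Ka² + 4·Ka·C₀))/2 = 4.67 × 10^-2 M
pH = −log(4.67 × 10^-2) = 1.33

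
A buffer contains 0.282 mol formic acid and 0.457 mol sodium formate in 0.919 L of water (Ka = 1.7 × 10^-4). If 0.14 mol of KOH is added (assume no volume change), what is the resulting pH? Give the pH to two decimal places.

OH- converts HCOOH to HCOO-: HCOOH → 0.142 mol, HCOO- → 0.597 mol.
pKa = −log(1.7 × 10^-4) = 3.770
Henderson–Hasselbalch with mole ratio 0.597/0.142: pH = 3.770 + (+0.624)

pH = 4.39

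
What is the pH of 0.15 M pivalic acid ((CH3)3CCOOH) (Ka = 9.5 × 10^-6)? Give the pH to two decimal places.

(CH3)3CCOOH ⇌ (CH3)3CCOO- + H+
Ka = [H+]²/(0.15 − [H+]) = 9.5 × 10^-6
Neglecting [H+] in the denominator: [H+] = √(9.5 × 10^-6 × 0.15) = 1.19 × 10^-3 M
pH = −log[H+] = −log(1.19 × 10^-3) = 2.92

pH = 2.92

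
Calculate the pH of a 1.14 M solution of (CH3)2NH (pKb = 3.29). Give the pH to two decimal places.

pH = 12.38

(CH3)2NH + H2O ⇌ (CH3)2NH2+ + OH-
Kb = 10^(−3.29) = 5.13 × 10^-4
From the ICE table, Kb = x²/(1.14 − x) = 5.13 × 10^-4.
Assume x ≪ 1.14: x ≈ √(5.13 × 10^-4 × 1.14) = 2.42 × 10^-2 M
(x/C₀ = 2.1% < 5%, so the approximation holds.)
pOH = 1.62, so pH = 14.00 − pOH = 12.38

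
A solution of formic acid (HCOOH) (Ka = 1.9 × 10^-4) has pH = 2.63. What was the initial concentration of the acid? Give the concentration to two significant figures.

C₀ = 3.1 × 10^-2 M

[H+] = 10^(-2.63) = 2.34 × 10^-3 M = x
Ka = x²/(C₀ − x) ⇒ C₀ = x + x²/Ka
C₀ = 2.34 × 10^-3 + (2.34 × 10^-3)²/(1.9 × 10^-4) = 3.12 × 10^-2 M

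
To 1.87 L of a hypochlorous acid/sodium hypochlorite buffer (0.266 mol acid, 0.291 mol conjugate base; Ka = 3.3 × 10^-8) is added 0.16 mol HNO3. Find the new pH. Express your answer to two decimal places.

After neutralization: n(HOCl) = 0.426 mol, n(OCl-) = 0.131 mol.
pKa = −log(3.3 × 10^-8) = 7.481
pH = pKa + log(n_OCl-/n_HOCl) = 7.481 + log(0.131/0.426) = 7.481 + (-0.512)

pH = 6.97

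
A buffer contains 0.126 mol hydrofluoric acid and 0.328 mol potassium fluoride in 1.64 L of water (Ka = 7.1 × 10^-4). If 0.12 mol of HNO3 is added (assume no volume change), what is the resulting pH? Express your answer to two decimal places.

pH = 3.08

Added H+ converts F- to HF: HF → 0.246 mol, F- → 0.208 mol.
pKa = −log(7.1 × 10^-4) = 3.149
pH = pKa + log([A⁻]/[HA]) = 3.149 + log(0.208/0.246) = 3.149 -0.073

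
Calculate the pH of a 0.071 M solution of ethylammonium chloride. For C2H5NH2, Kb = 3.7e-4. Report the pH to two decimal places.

C2H5NH3+ is the conjugate acid of the weak base C2H5NH2.
Ka = Kw/Kb = 1.0×10^-14 / 3.7 × 10^-4 = 2.70 × 10^-11
From the ICE table, Ka = [H+]²/(0.071 − [H+]) = 2.70 × 10^-11.
Assume [H+] ≪ 0.071: [H+] ≈ √(2.70 × 10^-11 × 0.071) = 1.38 × 10^-6 M
pH = −log[H+] = −log(1.38 × 10^-6) = 5.86

pH = 5.86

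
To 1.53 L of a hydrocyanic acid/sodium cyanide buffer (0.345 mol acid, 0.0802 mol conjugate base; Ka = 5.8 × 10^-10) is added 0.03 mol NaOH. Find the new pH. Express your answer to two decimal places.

After neutralization: n(HCN) = 0.315 mol, n(CN-) = 0.11 mol.
pKa = −log(5.8 × 10^-10) = 9.237
pH = pKa + log([A⁻]/[HA]) = 9.237 + log(0.11/0.315) = 9.237 -0.457

pH = 8.78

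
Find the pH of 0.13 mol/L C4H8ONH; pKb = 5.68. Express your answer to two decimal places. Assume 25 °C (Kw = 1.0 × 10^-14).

C4H8ONH + H2O ⇌ C4H8ONH2+ + OH-
Kb = 10^(−5.68) = 2.09 × 10^-6
Let x = [OH-] at equilibrium. Kb = x²/(0.13 − x).
Assume x ≪ 0.13: x ≈ √(2.09 × 10^-6 × 0.13) = 5.21 × 10^-4 M
pOH = −log(5.21 × 10^-4) = 3.28; pH = 14.00 − 3.28 = 10.72

pH = 10.72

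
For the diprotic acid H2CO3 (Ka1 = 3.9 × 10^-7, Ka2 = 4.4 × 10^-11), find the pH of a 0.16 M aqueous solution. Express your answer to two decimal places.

Ka1 ≫ Ka2, so treat the first dissociation as the only significant source of H+.
Ka1 = x²/(0.16 − x) = 3.9 × 10^-7
x ≈ √(3.9 × 10^-7 × 0.16) = 2.50 × 10^-4 M
pH = −log(2.50 × 10^-4) = 3.60

pH = 3.60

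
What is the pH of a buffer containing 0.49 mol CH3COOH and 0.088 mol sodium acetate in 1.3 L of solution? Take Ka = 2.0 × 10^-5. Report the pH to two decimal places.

pH = 3.95

pKa = −log(2.0 × 10^-5) = 4.699
pH = pKa + log([A⁻]/[HA]) = 4.699 + log(0.088/0.49)
pH = 4.699 + (-0.746) = 3.95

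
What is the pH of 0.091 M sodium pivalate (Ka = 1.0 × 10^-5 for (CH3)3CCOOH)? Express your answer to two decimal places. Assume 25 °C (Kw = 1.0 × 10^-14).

(CH3)3CCOO- is the conjugate base of the weak acid (CH3)3CCOOH.
Kb = Kw/Ka = 1.0×10^-14 / 1.0 × 10^-5 = 1.00 × 10^-9
From the ICE table, Kb = x²/(0.091 − x) = 1.00 × 10^-9.
Since Kb ≪ C₀, x ≈ √(Kb·C₀) = 9.54 × 10^-6 M.
pOH = 5.02, so pH = 14.00 − pOH = 8.98

pH = 8.98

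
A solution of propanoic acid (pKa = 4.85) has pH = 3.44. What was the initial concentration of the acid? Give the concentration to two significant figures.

C₀ = 9.7 × 10^-3 M

[H+] = 10^(-3.44) = 3.63 × 10^-4 M = x
Ka = 10^(−4.85) = 1.41 × 10^-5
Ka = x²/(C₀ − x) ⇒ C₀ = x + x²/Ka
C₀ = 3.63 × 10^-4 + (3.63 × 10^-4)²/(1.41 × 10^-5) = 9.71 × 10^-3 M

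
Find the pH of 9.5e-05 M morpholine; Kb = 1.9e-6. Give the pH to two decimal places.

pH = 9.10

C4H8ONH + H2O ⇌ C4H8ONH2+ + OH-
From the ICE table, Kb = x²/(9.5e-05 − x) = 1.9 × 10^-6.
Here C₀/Kb ≈ 50, so the small-x approximation fails. Use the quadratic:
x = [−1.9e-06 + √(1.9e-06² + 7.22e-10)]/2 = 1.25 × 10^-5 M
pOH = −log(1.25 × 10^-5) = 4.90; pH = 14.00 − 4.90 = 9.10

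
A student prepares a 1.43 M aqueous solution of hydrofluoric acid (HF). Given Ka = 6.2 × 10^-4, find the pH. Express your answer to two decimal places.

pH = 1.53

HF ⇌ F- + H+
Let x = [H+] at equilibrium. Ka = x²/(1.43 − x).
Neglecting x in the denominator: x = √(6.2 × 10^-4 × 1.43) = 2.98 × 10^-2 M
pH = −log(2.98 × 10^-2) = 1.53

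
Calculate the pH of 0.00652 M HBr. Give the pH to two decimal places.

HBr is a strong acid and dissociates completely, so [H+] = 0.00652 M.
pH = -log(0.00652) = 2.19

pH = 2.19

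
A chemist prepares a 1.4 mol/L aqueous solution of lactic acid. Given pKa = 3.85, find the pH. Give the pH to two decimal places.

pH = 1.85

CH3CH(OH)COOH ⇌ CH3CH(OH)COO- + H+
Ka = 10^(−3.85) = 1.41 × 10^-4
Ka = [H+]²/(1.4 − [H+]) = 1.41 × 10^-4
Assume [H+] ≪ 1.4: [H+] ≈ √(1.41 × 10^-4 × 1.4) = 1.40 × 10^-2 M
pH = −log[H+] = −log(1.40 × 10^-2) = 1.85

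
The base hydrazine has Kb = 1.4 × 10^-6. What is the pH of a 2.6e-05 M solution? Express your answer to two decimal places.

pH = 8.73

N2H4 + H2O ⇌ N2H5+ + OH-
Let x = [OH-] at equilibrium. Kb = x²/(2.6e-05 − x).
x is not negligible relative to C₀; solve x² + 1.4e-06·x − 3.64e-11 = 0.
x = (−Kb + √(Kb² + 4·Kb·C₀))/2 = 5.37 × 10^-6 M
pOH = 5.27, so pH = 14.00 − pOH = 8.73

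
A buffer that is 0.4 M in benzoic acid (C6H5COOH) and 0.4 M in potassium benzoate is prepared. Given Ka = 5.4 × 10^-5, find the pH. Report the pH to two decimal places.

pKa = −log(5.4 × 10^-5) = 4.268
pH = pKa + log([A⁻]/[HA]) = 4.268 + log(0.4/0.4)
pH = 4.268 + (+0.000) = 4.27

pH = 4.27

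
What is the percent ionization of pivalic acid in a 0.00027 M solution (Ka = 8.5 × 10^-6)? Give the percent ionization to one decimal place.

(CH3)3CCOOH ⇌ (CH3)3CCOO- + H+; let x = [H+] at equilibrium.
Solve x² + 8.5e-06x − 2.3e-09 = 0 → x = 4.38 × 10^-5 M
% ionization = x/C₀ × 100% = 4.38 × 10^-5/0.00027 × 100% = 16.2%

16.2%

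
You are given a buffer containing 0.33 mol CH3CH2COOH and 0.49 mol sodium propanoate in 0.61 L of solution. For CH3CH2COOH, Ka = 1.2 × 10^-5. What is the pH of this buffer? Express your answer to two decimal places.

pH = 5.09

pKa = −log(1.2 × 10^-5) = 4.921
pH = pKa + log([A⁻]/[HA]) = 4.921 + log(0.49/0.33)
pH = 4.921 + (+0.172) = 5.09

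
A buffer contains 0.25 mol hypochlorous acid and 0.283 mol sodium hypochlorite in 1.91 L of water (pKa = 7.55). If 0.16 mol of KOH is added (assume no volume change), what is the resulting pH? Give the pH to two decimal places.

OH- converts HOCl to OCl-: HOCl → 0.09 mol, OCl- → 0.443 mol.
pH = pKa + log([A⁻]/[HA]) = 7.55 + log(0.443/0.09) = 7.55 +0.692

pH = 8.24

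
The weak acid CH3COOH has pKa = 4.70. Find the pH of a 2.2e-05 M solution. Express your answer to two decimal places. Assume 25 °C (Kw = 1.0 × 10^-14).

CH3COOH ⇌ CH3COO- + H+
Ka = 10^(−4.70) = 2.00 × 10^-5
From the ICE table, Ka = x²/(2.2e-05 − x) = 2.00 × 10^-5.
Here C₀/Ka ≈ 1.1, so the small-x approximation fails. Use the quadratic:
x = [−2e-05 + √(2e-05² + 1.76e-09)]/2 = 1.32 × 10^-5 M
pH = −log[H+] = −log(1.32 × 10^-5) = 4.88

pH = 4.88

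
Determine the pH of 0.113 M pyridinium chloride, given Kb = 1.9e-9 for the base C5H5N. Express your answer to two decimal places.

pH = 3.11

C5H5NH+ is the conjugate acid of the weak base C5H5N.
Ka = Kw/Kb = 1.0×10^-14 / 1.9 × 10^-9 = 5.26 × 10^-6
From the ICE table, Ka = x²/(0.113 − x) = 5.26 × 10^-6.
Since Ka ≪ C₀, x ≈ √(Ka·C₀) = 7.71 × 10^-4 M.
(x/C₀ = 0.68% < 5%, so the approximation holds.)
pH = −log[H+] = −log(7.71 × 10^-4) = 3.11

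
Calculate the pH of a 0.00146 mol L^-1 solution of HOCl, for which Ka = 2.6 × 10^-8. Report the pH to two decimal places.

pH = 5.21

HOCl ⇌ OCl- + H+
Ka = [H+]²/(0.00146 − [H+]) = 2.6 × 10^-8
Assume [H+] ≪ 0.00146: [H+] ≈ √(2.6 × 10^-8 × 0.00146) = 6.16 × 10^-6 M
Check: 0.42% ionized — well under 5%, approximation valid.
pH = −log[H+] = −log(6.16 × 10^-6) = 5.21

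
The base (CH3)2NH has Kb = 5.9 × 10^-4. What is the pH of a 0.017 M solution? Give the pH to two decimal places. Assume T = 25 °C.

(CH3)2NH + H2O ⇌ (CH3)2NH2+ + OH-
Let x = [OH-] at equilibrium. Kb = x²/(0.017 − x).
x is not negligible relative to C₀; solve x² + 0.00059·x − 1e-05 = 0.
x = (−Kb + √(Kb² + 4·Kb·C₀))/2 = 2.89 × 10^-3 M
pOH = 2.54, so pH = 14.00 − pOH = 11.46

pH = 11.46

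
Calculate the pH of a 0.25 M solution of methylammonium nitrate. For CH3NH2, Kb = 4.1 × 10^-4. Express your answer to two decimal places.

CH3NH3+ is the conjugate acid of the weak base CH3NH2.
Ka = Kw/Kb = 1.0×10^-14 / 4.1 × 10^-4 = 2.44 × 10^-11
Ka = [H+]²/(0.25 − [H+]) = 2.44 × 10^-11
Since Ka ≪ C₀, [H+] ≈ √(Ka·C₀) = 2.47 × 10^-6 M.
pH = −log(2.47 × 10^-6) = 5.61

pH = 5.61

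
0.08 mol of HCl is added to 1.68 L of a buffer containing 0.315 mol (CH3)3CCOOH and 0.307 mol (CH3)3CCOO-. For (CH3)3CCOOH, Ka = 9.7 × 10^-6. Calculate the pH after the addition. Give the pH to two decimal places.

After neutralization: n((CH3)3CCOOH) = 0.395 mol, n((CH3)3CCOO-) = 0.227 mol.
pKa = −log(9.7 × 10^-6) = 5.013
pH = pKa + log(n_(CH3)3CCOO-/n_(CH3)3CCOOH) = 5.013 + log(0.227/0.395) = 5.013 + (-0.241)

pH = 4.77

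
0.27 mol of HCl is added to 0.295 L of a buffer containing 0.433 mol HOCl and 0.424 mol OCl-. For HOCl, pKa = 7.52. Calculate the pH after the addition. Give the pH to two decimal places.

Added H+ converts OCl- to HOCl: HOCl → 0.703 mol, OCl- → 0.154 mol.
pH = pKa + log(n_OCl-/n_HOCl) = 7.52 + log(0.154/0.703) = 7.52 + (-0.659)

pH = 6.86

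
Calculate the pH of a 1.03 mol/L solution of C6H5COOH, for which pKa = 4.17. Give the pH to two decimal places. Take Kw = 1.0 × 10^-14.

C6H5COOH ⇌ C6H5COO- + H+
Ka = 10^(−4.17) = 6.76 × 10^-5
From the ICE table, Ka = [H+]²/(1.03 − [H+]) = 6.76 × 10^-5.
Assume [H+] ≪ 1.03: [H+] ≈ √(6.76 × 10^-5 × 1.03) = 8.34 × 10^-3 M
pH = −log[H+] = −log(8.34 × 10^-3) = 2.08

pH = 2.08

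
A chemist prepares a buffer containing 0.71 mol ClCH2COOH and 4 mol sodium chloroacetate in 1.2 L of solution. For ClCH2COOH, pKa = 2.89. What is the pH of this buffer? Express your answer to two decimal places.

pH = pKa + log([A⁻]/[HA]) = 2.89 + log(4/0.71)
pH = 2.89 + (+0.751) = 3.64

pH = 3.64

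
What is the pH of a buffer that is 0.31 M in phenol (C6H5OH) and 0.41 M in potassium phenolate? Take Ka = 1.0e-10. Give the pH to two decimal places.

pKa = −log(1.0 × 10^-10) = 10.000
pH = pKa + log([A⁻]/[HA]) = 10.000 + log(0.41/0.31)
pH = 10.000 + (+0.121) = 10.12

pH = 10.12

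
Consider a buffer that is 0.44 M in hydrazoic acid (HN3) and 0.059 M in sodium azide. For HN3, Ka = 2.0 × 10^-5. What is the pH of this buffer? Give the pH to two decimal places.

pKa = −log(2.0 × 10^-5) = 4.699
Henderson–Hasselbalch: pH = pKa + log([N3-]/[HN3]) = 4.699 + log(0.059/0.44)
pH = 4.699 + (-0.873) = 3.83

pH = 3.83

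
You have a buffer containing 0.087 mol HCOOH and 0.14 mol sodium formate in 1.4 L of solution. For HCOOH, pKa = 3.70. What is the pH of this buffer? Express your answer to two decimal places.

pH = 3.91

pH = pKa + log([A⁻]/[HA]) = 3.70 + log(0.14/0.087)
pH = 3.70 + (+0.207) = 3.91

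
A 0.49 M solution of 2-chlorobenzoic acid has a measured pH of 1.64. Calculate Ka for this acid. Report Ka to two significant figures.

Ka = 1.1 × 10^-3

[H+] = 10^(-1.64) = 2.29 × 10^-2 M
At equilibrium [HA] = 0.49 − 2.29 × 10^-2 = 4.67 × 10^-1 M
Ka = [H+][A-]/[HA] = (2.29 × 10^-2)² / 4.67 × 10^-1 = 1.1 × 10^-3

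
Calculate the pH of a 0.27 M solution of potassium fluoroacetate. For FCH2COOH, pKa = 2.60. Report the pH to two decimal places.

FCH2COO- is the conjugate base of the weak acid FCH2COOH.
Ka = 10^(−2.60) = 2.51 × 10^-3
Kb = Kw/Ka = 1.0×10^-14 / 2.51 × 10^-3 = 3.98 × 10^-12
Kb = [OH-]²/(0.27 − [OH-]) = 3.98 × 10^-12
Since Kb ≪ C₀, [OH-] ≈ √(Kb·C₀) = 1.04 × 10^-6 M.
pOH = −log(1.04 × 10^-6) = 5.98; pH = 14.00 − 5.98 = 8.02

pH = 8.02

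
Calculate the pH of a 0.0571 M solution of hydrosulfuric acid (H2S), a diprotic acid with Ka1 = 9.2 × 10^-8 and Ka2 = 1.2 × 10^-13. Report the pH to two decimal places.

Since Ka1 ≫ Ka2, the first ionization dominates [H+].
Ka1 = x²/(0.0571 − x) = 9.2 × 10^-8
x ≈ √(9.2 × 10^-8 × 0.0571) = 7.25 × 10^-5 M
pH = −log(7.25 × 10^-5) = 4.14

pH = 4.14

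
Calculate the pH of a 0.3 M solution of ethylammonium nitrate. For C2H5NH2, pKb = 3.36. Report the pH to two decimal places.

pH = 5.58

C2H5NH3+ is the conjugate acid of the weak base C2H5NH2.
Kb = 10^(−3.36) = 4.37 × 10^-4
Ka = Kw/Kb = 1.0×10^-14 / 4.37 × 10^-4 = 2.29 × 10^-11
From the ICE table, Ka = [H+]²/(0.3 − [H+]) = 2.29 × 10^-11.
Since Ka ≪ C₀, [H+] ≈ √(Ka·C₀) = 2.62 × 10^-6 M.
([H+]/C₀ = 0.00087% < 5%, so the approximation holds.)
pH = −log(2.62 × 10^-6) = 5.58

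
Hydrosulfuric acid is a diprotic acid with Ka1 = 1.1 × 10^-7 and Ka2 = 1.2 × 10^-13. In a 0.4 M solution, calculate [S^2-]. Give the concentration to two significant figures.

1.2 × 10^-13 M

First ionization gives [H+] ≈ [HS-] = 2.10 × 10^-4 M.
Second step: Ka2 = [H+][S^2-]/[HS-] ≈ [S^2-] (since [H+] ≈ [HS-]).
So [S^2-] ≈ Ka2.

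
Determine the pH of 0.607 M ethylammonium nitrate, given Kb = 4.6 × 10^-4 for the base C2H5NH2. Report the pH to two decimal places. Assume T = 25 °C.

C2H5NH3+ is the conjugate acid of the weak base C2H5NH2.
Ka = Kw/Kb = 1.0×10^-14 / 4.6 × 10^-4 = 2.17 × 10^-11
From the ICE table, Ka = [H+]²/(0.607 − [H+]) = 2.17 × 10^-11.
Neglecting [H+] in the denominator: [H+] = √(2.17 × 10^-11 × 0.607) = 3.63 × 10^-6 M
Check: 0.0006% ionized — well under 5%, approximation valid.
pH = −log[H+] = −log(3.63 × 10^-6) = 5.44

pH = 5.44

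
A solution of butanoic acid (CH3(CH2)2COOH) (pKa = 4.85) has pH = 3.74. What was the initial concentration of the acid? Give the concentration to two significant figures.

C₀ = 2.5 × 10^-3 M

[H+] = 10^(-3.74) = 1.82 × 10^-4 M = x
Ka = 10^(−4.85) = 1.41 × 10^-5
Ka = x²/(C₀ − x) ⇒ C₀ = x + x²/Ka
C₀ = 1.82 × 10^-4 + (1.82 × 10^-4)²/(1.41 × 10^-5) = 2.53 × 10^-3 M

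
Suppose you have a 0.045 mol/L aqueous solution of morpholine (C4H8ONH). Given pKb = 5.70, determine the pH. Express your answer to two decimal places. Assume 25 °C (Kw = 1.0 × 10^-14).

C4H8ONH + H2O ⇌ C4H8ONH2+ + OH-
Kb = 10^(−5.70) = 2.00 × 10^-6
Kb = [OH-]²/(0.045 − [OH-]) = 2.00 × 10^-6
Assume [OH-] ≪ 0.045: [OH-] ≈ √(2.00 × 10^-6 × 0.045) = 3.00 × 10^-4 M
pOH = 3.52, so pH = 14.00 − pOH = 10.48

pH = 10.48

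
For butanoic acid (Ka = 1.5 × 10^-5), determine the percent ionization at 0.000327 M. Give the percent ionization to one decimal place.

CH3(CH2)2COOH ⇌ CH3(CH2)2COO- + H+; let x = [H+] at equilibrium.
Ka = x²/(C₀ − x); solving the quadratic gives x = 6.29 × 10^-5 M.
Fraction ionized = 6.29 × 10^-5 / 0.000327 = 0.1924 → 19.2%

19.2%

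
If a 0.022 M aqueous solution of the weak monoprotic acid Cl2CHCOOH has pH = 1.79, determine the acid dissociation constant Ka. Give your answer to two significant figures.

Ka = 4.5 × 10^-2

[H+] = 10^(-1.79) = 1.62 × 10^-2 M
At equilibrium [HA] = 0.022 − 1.62 × 10^-2 = 5.80 × 10^-3 M
Ka = [H+][A-]/[HA] = (1.62 × 10^-2)² / 5.80 × 10^-3 = 4.5 × 10^-2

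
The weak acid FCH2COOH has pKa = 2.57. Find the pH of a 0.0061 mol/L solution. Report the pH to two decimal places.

FCH2COOH ⇌ FCH2COO- + H+
Ka = 10^(−2.57) = 2.69 × 10^-3
Let x = [H+] at equilibrium. Ka = x²/(0.0061 − x).
Here C₀/Ka ≈ 2.27, so the small-x approximation fails. Use the quadratic:
x = [−0.00269 + √(0.00269² + 6.56e-05)]/2 = 2.92 × 10^-3 M
pH = −log(2.92 × 10^-3) = 2.53

pH = 2.53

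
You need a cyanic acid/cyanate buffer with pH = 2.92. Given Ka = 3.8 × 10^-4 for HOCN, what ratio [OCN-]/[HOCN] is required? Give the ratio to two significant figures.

ratio = 0.32

pKa = -log(3.8 × 10^-4) = 3.420
pH = pKa + log(r) ⇒ log(r) = 2.92 − 3.420 = -0.500
r = [OCN-]/[HOCN] = 10^(-0.500) = 0.316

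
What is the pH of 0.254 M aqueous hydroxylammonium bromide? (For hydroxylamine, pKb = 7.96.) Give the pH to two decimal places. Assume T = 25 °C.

pH = 3.32

NH3OH+ is the conjugate acid of the weak base NH2OH.
Kb = 10^(−7.96) = 1.10 × 10^-8
Ka = Kw/Kb = 1.0×10^-14 / 1.10 × 10^-8 = 9.09 × 10^-7
Ka = x²/(0.254 − x) = 9.09 × 10^-7
Assume x ≪ 0.254: x ≈ √(9.09 × 10^-7 × 0.254) = 4.81 × 10^-4 M
Check: 0.19% ionized — well under 5%, approximation valid.
pH = −log(4.81 × 10^-4) = 3.32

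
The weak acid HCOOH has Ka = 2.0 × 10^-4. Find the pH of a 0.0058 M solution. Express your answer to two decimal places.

HCOOH ⇌ HCOO- + H+
Ka = [H+]²/(0.0058 − [H+]) = 2.0 × 10^-4
The 5% rule fails; solving [H+]² + Ka·[H+] − Ka·C₀ = 0 exactly:
[H+] = (−Ka + √(Ka² + 4·Ka·C₀))/2 = 9.82 × 10^-4 M
pH = −log(9.82 × 10^-4) = 3.01

pH = 3.01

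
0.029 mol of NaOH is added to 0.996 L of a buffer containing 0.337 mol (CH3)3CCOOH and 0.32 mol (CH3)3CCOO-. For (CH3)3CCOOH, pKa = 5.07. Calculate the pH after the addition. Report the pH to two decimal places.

OH- converts (CH3)3CCOOH to (CH3)3CCOO-: (CH3)3CCOOH → 0.308 mol, (CH3)3CCOO- → 0.349 mol.
pH = pKa + log(n_(CH3)3CCOO-/n_(CH3)3CCOOH) = 5.07 + log(0.349/0.308) = 5.07 + (+0.054)

pH = 5.12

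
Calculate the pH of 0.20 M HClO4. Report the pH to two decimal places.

HClO4 is a strong acid and dissociates completely, so [H+] = 0.20 M.
pH = -log(0.2) = 0.70

pH = 0.70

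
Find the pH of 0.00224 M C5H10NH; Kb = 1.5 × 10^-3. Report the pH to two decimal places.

pH = 11.09

C5H10NH + H2O ⇌ C5H10NH2+ + OH-
Kb = [OH-]²/(0.00224 − [OH-]) = 1.5 × 10^-3
[OH-] is not negligible relative to C₀; solve [OH-]² + 0.0015·[OH-] − 3.36e-06 = 0.
[OH-] = (−Kb + √(Kb² + 4·Kb·C₀))/2 = 1.23 × 10^-3 M
pOH = 2.91, so pH = 14.00 − pOH = 11.09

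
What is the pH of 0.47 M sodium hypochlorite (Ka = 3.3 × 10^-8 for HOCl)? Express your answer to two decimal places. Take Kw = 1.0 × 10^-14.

OCl- is the conjugate base of the weak acid HOCl.
Kb = Kw/Ka = 1.0×10^-14 / 3.3 × 10^-8 = 3.03 × 10^-7
From the ICE table, Kb = [OH-]²/(0.47 − [OH-]) = 3.03 × 10^-7.
Assume [OH-] ≪ 0.47: [OH-] ≈ √(3.03 × 10^-7 × 0.47) = 3.77 × 10^-4 M
pOH = 3.42, so pH = 14.00 − pOH = 10.58

pH = 10.58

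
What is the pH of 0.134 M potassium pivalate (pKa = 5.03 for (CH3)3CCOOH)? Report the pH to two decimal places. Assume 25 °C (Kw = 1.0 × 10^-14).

(CH3)3CCOO- is the conjugate base of the weak acid (CH3)3CCOOH.
Ka = 10^(−5.03) = 9.33 × 10^-6
Kb = Kw/Ka = 1.0×10^-14 / 9.33 × 10^-6 = 1.07 × 10^-9
Let x = [OH-] at equilibrium. Kb = x²/(0.134 − x).
Since Kb ≪ C₀, x ≈ √(Kb·C₀) = 1.20 × 10^-5 M.
pOH = −log(1.20 × 10^-5) = 4.92; pH = 14.00 − 4.92 = 9.08

pH = 9.08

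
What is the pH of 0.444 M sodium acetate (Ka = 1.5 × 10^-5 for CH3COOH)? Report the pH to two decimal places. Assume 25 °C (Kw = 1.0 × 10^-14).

pH = 9.24

CH3COO- is the conjugate base of the weak acid CH3COOH.
Kb = Kw/Ka = 1.0×10^-14 / 1.5 × 10^-5 = 6.67 × 10^-10
From the ICE table, Kb = [OH-]²/(0.444 − [OH-]) = 6.67 × 10^-10.
Since Kb ≪ C₀, [OH-] ≈ √(Kb·C₀) = 1.72 × 10^-5 M.
([OH-]/C₀ = 0.0039% < 5%, so the approximation holds.)
pOH = −log(1.72 × 10^-5) = 4.76; pH = 14.00 − 4.76 = 9.24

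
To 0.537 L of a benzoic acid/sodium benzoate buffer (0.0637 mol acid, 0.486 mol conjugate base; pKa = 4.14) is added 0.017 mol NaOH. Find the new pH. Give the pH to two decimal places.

pH = 5.17

After neutralization: n(C6H5COOH) = 0.0467 mol, n(C6H5COO-) = 0.503 mol.
pH = pKa + log(n_C6H5COO-/n_C6H5COOH) = 4.14 + log(0.503/0.0467) = 4.14 + (+1.032)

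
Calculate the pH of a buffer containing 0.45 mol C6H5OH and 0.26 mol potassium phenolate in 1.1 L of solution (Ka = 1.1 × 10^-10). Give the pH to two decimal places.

pKa = −log(1.1 × 10^-10) = 9.959
pH = pKa + log([A⁻]/[HA]) = 9.959 + log(0.26/0.45)
pH = 9.959 + (-0.238) = 9.72

pH = 9.72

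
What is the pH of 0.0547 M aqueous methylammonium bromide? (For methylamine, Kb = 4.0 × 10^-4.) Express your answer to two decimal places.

pH = 5.93

CH3NH3+ is the conjugate acid of the weak base CH3NH2.
Ka = Kw/Kb = 1.0×10^-14 / 4.0 × 10^-4 = 2.50 × 10^-11
From the ICE table, Ka = x²/(0.0547 − x) = 2.50 × 10^-11.
Since Ka ≪ C₀, x ≈ √(Ka·C₀) = 1.17 × 10^-6 M.
pH = −log[H+] = −log(1.17 × 10^-6) = 5.93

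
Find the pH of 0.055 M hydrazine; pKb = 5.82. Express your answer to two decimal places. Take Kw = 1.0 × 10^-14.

pH = 10.46

N2H4 + H2O ⇌ N2H5+ + OH-
Kb = 10^(−5.82) = 1.51 × 10^-6
From the ICE table, Kb = [OH-]²/(0.055 − [OH-]) = 1.51 × 10^-6.
Assume [OH-] ≪ 0.055: [OH-] ≈ √(1.51 × 10^-6 × 0.055) = 2.88 × 10^-4 M
Check: 0.52% ionized — well under 5%, approximation valid.
pOH = 3.54, so pH = 14.00 − pOH = 10.46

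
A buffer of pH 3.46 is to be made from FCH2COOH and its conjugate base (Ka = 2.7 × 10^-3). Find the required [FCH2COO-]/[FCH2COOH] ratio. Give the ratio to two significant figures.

pKa = -log(2.7 × 10^-3) = 2.569
pH = pKa + log(r) ⇒ log(r) = 3.46 − 2.569 = +0.891
r = [FCH2COO-]/[FCH2COOH] = 10^(+0.891) = 7.78

ratio = 7.8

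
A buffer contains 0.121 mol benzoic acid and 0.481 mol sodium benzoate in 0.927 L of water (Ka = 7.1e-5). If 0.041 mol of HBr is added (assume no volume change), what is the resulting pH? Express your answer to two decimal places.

Added H+ converts C6H5COO- to C6H5COOH: C6H5COOH → 0.162 mol, C6H5COO- → 0.44 mol.
pKa = −log(7.1 × 10^-5) = 4.149
Henderson–Hasselbalch with mole ratio 0.44/0.162: pH = 4.149 + (+0.434)

pH = 4.58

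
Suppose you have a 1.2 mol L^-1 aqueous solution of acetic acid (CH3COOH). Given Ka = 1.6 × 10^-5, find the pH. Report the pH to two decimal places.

CH3COOH ⇌ CH3COO- + H+
From the ICE table, Ka = [H+]²/(1.2 − [H+]) = 1.6 × 10^-5.
Assume [H+] ≪ 1.2: [H+] ≈ √(1.6 × 10^-5 × 1.2) = 4.38 × 10^-3 M
Check: 0.37% ionized — well under 5%, approximation valid.
pH = −log(4.38 × 10^-3) = 2.36

pH = 2.36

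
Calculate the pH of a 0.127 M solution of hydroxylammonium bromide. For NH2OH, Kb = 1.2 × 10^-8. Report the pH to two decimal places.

NH3OH+ is the conjugate acid of the weak base NH2OH.
Ka = Kw/Kb = 1.0×10^-14 / 1.2 × 10^-8 = 8.33 × 10^-7
Ka = [H+]²/(0.127 − [H+]) = 8.33 × 10^-7
Since Ka ≪ C₀, [H+] ≈ √(Ka·C₀) = 3.25 × 10^-4 M.
Check: 0.26% ionized — well under 5%, approximation valid.
pH = −log[H+] = −log(3.25 × 10^-4) = 3.49

pH = 3.49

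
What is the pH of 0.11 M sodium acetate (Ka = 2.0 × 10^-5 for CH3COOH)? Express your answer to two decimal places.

pH = 8.87

CH3COO- is the conjugate base of the weak acid CH3COOH.
Kb = Kw/Ka = 1.0×10^-14 / 2.0 × 10^-5 = 5.00 × 10^-10
Kb = [OH-]²/(0.11 − [OH-]) = 5.00 × 10^-10
Since Kb ≪ C₀, [OH-] ≈ √(Kb·C₀) = 7.42 × 10^-6 M.
([OH-]/C₀ = 0.0067% < 5%, so the approximation holds.)
pOH = −log(7.42 × 10^-6) = 5.13; pH = 14.00 − 5.13 = 8.87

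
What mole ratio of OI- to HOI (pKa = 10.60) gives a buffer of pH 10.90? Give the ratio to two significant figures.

pH = pKa + log(r) ⇒ log(r) = 10.90 − 10.60 = +0.30
r = [OI-]/[HOI] = 10^(+0.30) = 2

ratio = 2.0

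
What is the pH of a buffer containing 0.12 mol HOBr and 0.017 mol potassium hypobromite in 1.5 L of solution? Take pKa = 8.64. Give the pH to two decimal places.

pH = pKa + log([A⁻]/[HA]) = 8.64 + log(0.017/0.12)
pH = 8.64 + (-0.849) = 7.79

pH = 7.79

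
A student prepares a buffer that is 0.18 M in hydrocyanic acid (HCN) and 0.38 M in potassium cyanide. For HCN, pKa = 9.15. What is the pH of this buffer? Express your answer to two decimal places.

Using pH = pKa + log([base]/[acid]) with [base]/[acid] = 0.38/0.18:
pH = 9.15 + (+0.325) = 9.47

pH = 9.47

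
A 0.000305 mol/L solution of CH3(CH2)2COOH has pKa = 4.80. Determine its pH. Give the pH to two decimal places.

pH = 4.21

CH3(CH2)2COOH ⇌ CH3(CH2)2COO- + H+
Ka = 10^(−4.80) = 1.58 × 10^-5
Let x = [H+] at equilibrium. Ka = x²/(0.000305 − x).
x is not negligible relative to C₀; solve x² + 1.58e-05·x − 4.82e-09 = 0.
x = [−1.58e-05 + √(1.58e-05² + 1.93e-08)]/2 = 6.20 × 10^-5 M
pH = −log[H+] = −log(6.20 × 10^-5) = 4.21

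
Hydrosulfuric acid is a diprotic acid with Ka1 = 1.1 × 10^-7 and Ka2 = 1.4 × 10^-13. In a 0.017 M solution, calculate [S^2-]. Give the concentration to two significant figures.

First ionization gives [H+] ≈ [HS-] = 4.32 × 10^-5 M.
Second step: Ka2 = [H+][S^2-]/[HS-] ≈ [S^2-] (since [H+] ≈ [HS-]).
So [S^2-] ≈ Ka2.

1.4 × 10^-13 M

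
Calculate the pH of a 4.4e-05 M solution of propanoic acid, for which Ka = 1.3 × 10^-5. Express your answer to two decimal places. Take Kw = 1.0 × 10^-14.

pH = 4.74

CH3CH2COOH ⇌ CH3CH2COO- + H+
Ka = [H+]²/(4.4e-05 − [H+]) = 1.3 × 10^-5
The 5% rule fails; solving [H+]² + Ka·[H+] − Ka·C₀ = 0 exactly:
[H+] = (−Ka + √(Ka² + 4·Ka·C₀))/2 = 1.83 × 10^-5 M
pH = −log[H+] = −log(1.83 × 10^-5) = 4.74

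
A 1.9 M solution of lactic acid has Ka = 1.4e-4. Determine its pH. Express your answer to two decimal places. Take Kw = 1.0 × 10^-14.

CH3CH(OH)COOH ⇌ CH3CH(OH)COO- + H+
From the ICE table, Ka = [H+]²/(1.9 − [H+]) = 1.4 × 10^-4.
Since Ka ≪ C₀, [H+] ≈ √(Ka·C₀) = 1.63 × 10^-2 M.
Check: 0.86% ionized — well under 5%, approximation valid.
pH = −log(1.63 × 10^-2) = 1.79

pH = 1.79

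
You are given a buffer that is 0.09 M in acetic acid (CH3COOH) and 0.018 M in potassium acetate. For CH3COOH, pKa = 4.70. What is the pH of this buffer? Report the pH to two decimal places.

pH = pKa + log([A⁻]/[HA]) = 4.70 + log(0.018/0.09)
pH = 4.70 + (-0.699) = 4.00

pH = 4.00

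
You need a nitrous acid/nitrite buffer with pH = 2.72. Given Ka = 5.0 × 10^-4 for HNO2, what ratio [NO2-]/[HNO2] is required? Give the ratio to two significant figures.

ratio = 0.26

pKa = -log(5.0 × 10^-4) = 3.301
pH = pKa + log(r) ⇒ log(r) = 2.72 − 3.301 = -0.581
r = [NO2-]/[HNO2] = 10^(-0.581) = 0.262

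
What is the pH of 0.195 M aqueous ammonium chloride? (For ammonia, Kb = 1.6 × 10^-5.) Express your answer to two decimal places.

pH = 4.96

NH4+ is the conjugate acid of the weak base NH3.
Ka = Kw/Kb = 1.0×10^-14 / 1.6 × 10^-5 = 6.25 × 10^-10
Let x = [H+] at equilibrium. Ka = x²/(0.195 − x).
Neglecting x in the denominator: x = √(6.25 × 10^-10 × 0.195) = 1.10 × 10^-5 M
(x/C₀ = 0.0057% < 5%, so the approximation holds.)
pH = −log[H+] = −log(1.10 × 10^-5) = 4.96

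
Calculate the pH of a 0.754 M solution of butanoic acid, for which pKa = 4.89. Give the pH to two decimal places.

CH3(CH2)2COOH ⇌ CH3(CH2)2COO- + H+
Ka = 10^(−4.89) = 1.29 × 10^-5
From the ICE table, Ka = [H+]²/(0.754 − [H+]) = 1.29 × 10^-5.
Assume [H+] ≪ 0.754: [H+] ≈ √(1.29 × 10^-5 × 0.754) = 3.12 × 10^-3 M
Check: 0.41% ionized — well under 5%, approximation valid.
pH = −log(3.12 × 10^-3) = 2.51

pH = 2.51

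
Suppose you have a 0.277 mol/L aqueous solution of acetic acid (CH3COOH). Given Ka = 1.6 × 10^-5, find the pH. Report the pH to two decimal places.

pH = 2.68

CH3COOH ⇌ CH3COO- + H+
From the ICE table, Ka = [H+]²/(0.277 − [H+]) = 1.6 × 10^-5.
Since Ka ≪ C₀, [H+] ≈ √(Ka·C₀) = 2.11 × 10^-3 M.
pH = −log(2.11 × 10^-3) = 2.68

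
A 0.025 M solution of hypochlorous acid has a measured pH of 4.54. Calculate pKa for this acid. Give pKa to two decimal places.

[H+] = 10^(-4.54) = 2.88 × 10^-5 M
At equilibrium [HA] = 0.025 − 2.88 × 10^-5 = 2.50 × 10^-2 M
Ka = [H+][A-]/[HA] = (2.88 × 10^-5)² / 2.50 × 10^-2 = 3.32 × 10^-8
pKa = -log(3.32 × 10^-8) = 7.48

pKa = 7.48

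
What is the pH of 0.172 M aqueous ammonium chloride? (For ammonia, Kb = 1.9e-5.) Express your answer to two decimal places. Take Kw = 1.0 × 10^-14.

NH4+ is the conjugate acid of the weak base NH3.
Ka = Kw/Kb = 1.0×10^-14 / 1.9 × 10^-5 = 5.26 × 10^-10
Ka = [H+]²/(0.172 − [H+]) = 5.26 × 10^-10
Since Ka ≪ C₀, [H+] ≈ √(Ka·C₀) = 9.51 × 10^-6 M.
([H+]/C₀ = 0.0055% < 5%, so the approximation holds.)
pH = −log(9.51 × 10^-6) = 5.02

pH = 5.02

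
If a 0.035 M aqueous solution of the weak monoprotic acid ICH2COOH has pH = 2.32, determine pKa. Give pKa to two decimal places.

pKa = 3.12

[H+] = 10^(-2.32) = 4.79 × 10^-3 M
At equilibrium [HA] = 0.035 − 4.79 × 10^-3 = 3.02 × 10^-2 M
Ka = [H+][A-]/[HA] = (4.79 × 10^-3)² / 3.02 × 10^-2 = 7.60 × 10^-4
pKa = -log(7.60 × 10^-4) = 3.12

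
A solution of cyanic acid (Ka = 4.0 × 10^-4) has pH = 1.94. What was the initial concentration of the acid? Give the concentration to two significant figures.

C₀ = 3.4 × 10^-1 M

[H+] = 10^(-1.94) = 1.15 × 10^-2 M = x
Ka = x²/(C₀ − x) ⇒ C₀ = x + x²/Ka
C₀ = 1.15 × 10^-2 + (1.15 × 10^-2)²/(4.0 × 10^-4) = 3.42 × 10^-1 M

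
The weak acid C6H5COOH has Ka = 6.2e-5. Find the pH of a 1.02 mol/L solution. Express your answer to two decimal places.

C6H5COOH ⇌ C6H5COO- + H+
From the ICE table, Ka = [H+]²/(1.02 − [H+]) = 6.2 × 10^-5.
Since Ka ≪ C₀, [H+] ≈ √(Ka·C₀) = 7.95 × 10^-3 M.
Check: 0.78% ionized — well under 5%, approximation valid.
pH = −log(7.95 × 10^-3) = 2.10

pH = 2.10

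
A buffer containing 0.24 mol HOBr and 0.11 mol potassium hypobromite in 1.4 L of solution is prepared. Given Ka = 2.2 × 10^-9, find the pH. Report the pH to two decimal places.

pKa = −log(2.2 × 10^-9) = 8.658
pH = pKa + log([A⁻]/[HA]) = 8.658 + log(0.11/0.24)
pH = 8.658 + (-0.339) = 8.32

pH = 8.32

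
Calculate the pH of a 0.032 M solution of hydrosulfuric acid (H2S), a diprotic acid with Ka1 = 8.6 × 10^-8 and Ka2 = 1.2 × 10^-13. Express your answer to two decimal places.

Since Ka1 ≫ Ka2, the first ionization dominates [H+].
Ka1 = x²/(0.032 − x) = 8.6 × 10^-8
x ≈ √(8.6 × 10^-8 × 0.032) = 5.25 × 10^-5 M
pH = −log(5.25 × 10^-5) = 4.28

pH = 4.28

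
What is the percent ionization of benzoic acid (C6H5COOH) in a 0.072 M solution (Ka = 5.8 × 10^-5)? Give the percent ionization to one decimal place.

2.8%

C6H5COOH ⇌ C6H5COO- + H+; let x = [H+] at equilibrium.
x ≈ √(Ka·C₀) = √(5.8 × 10^-5 × 0.072) = 2.04 × 10^-3 M
% ionization = x/C₀ × 100% = 2.04 × 10^-3/0.072 × 100% = 2.8%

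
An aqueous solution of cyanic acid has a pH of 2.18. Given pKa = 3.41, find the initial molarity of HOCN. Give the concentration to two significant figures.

[H+] = 10^(-2.18) = 6.61 × 10^-3 M = x
Ka = 10^(−3.41) = 3.89 × 10^-4
Ka = x²/(C₀ − x) ⇒ C₀ = x + x²/Ka
C₀ = 6.61 × 10^-3 + (6.61 × 10^-3)²/(3.89 × 10^-4) = 1.19 × 10^-1 M

C₀ = 1.2 × 10^-1 M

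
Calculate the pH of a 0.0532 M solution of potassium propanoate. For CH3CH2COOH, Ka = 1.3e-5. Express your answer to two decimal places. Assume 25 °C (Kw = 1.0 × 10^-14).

CH3CH2COO- is the conjugate base of the weak acid CH3CH2COOH.
Kb = Kw/Ka = 1.0×10^-14 / 1.3 × 10^-5 = 7.69 × 10^-10
Kb = x²/(0.0532 − x) = 7.69 × 10^-10
Since Kb ≪ C₀, x ≈ √(Kb·C₀) = 6.40 × 10^-6 M.
(x/C₀ = 0.012% < 5%, so the approximation holds.)
pOH = 5.19, so pH = 14.00 − pOH = 8.81

pH = 8.81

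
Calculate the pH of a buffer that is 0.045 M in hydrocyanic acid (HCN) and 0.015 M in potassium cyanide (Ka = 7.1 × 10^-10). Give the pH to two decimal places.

pKa = −log(7.1 × 10^-10) = 9.149
Henderson–Hasselbalch: pH = pKa + log([CN-]/[HCN]) = 9.149 + log(0.015/0.045)
pH = 9.149 + (-0.477) = 8.67

pH = 8.67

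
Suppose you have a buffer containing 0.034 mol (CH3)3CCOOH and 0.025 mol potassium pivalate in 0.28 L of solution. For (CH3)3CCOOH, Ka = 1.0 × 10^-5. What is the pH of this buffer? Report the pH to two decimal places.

pH = 4.87

pKa = −log(1.0 × 10^-5) = 5.000
Using pH = pKa + log([base]/[acid]) with [base]/[acid] = 0.025/0.034:
pH = 5.000 + (-0.134) = 4.87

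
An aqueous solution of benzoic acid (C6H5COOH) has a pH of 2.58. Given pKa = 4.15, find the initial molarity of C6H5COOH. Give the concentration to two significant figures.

[H+] = 10^(-2.58) = 2.63 × 10^-3 M = x
Ka = 10^(−4.15) = 7.08 × 10^-5
Ka = x²/(C₀ − x) ⇒ C₀ = x + x²/Ka
C₀ = 2.63 × 10^-3 + (2.63 × 10^-3)²/(7.08 × 10^-5) = 1.00 × 10^-1 M

C₀ = 1.0 × 10^-1 M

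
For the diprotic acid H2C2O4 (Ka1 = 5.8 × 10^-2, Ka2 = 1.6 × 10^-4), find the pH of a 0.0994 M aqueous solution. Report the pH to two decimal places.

pH = 1.28

Since Ka1 ≫ Ka2, the first ionization dominates [H+].
Ka1 = x²/(0.0994 − x) = 5.8 × 10^-2
Solving the quadratic: x = (−Ka1 + √(Ka1² + 4·Ka1·C₀))/2 = 5.23 × 10^-2 M
pH = −log(5.23 × 10^-2) = 1.28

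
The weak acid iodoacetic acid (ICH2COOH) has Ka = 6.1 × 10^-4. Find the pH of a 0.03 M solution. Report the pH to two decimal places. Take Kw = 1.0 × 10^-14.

pH = 2.40

ICH2COOH ⇌ ICH2COO- + H+
From the ICE table, Ka = [H+]²/(0.03 − [H+]) = 6.1 × 10^-4.
The 5% rule fails; solving [H+]² + Ka·[H+] − Ka·C₀ = 0 exactly:
[H+] = (−Ka + √(Ka² + 4·Ka·C₀))/2 = 3.98 × 10^-3 M
pH = −log(3.98 × 10^-3) = 2.40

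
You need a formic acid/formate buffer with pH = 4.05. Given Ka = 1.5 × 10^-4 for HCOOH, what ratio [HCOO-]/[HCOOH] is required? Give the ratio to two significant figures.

ratio = 1.7

pKa = -log(1.5 × 10^-4) = 3.824
pH = pKa + log(r) ⇒ log(r) = 4.05 − 3.824 = +0.226
r = [HCOO-]/[HCOOH] = 10^(+0.226) = 1.68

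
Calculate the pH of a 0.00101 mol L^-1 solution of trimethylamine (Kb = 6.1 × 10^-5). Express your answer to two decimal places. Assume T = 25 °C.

(CH3)3N + H2O ⇌ (CH3)3NH+ + OH-
Let x = [OH-] at equilibrium. Kb = x²/(0.00101 − x).
The 5% rule fails; solving x² + Kb·x − Kb·C₀ = 0 exactly:
x = (−Kb + √(Kb² + 4·Kb·C₀))/2 = 2.20 × 10^-4 M
pOH = 3.66, so pH = 14.00 − pOH = 10.34

pH = 10.34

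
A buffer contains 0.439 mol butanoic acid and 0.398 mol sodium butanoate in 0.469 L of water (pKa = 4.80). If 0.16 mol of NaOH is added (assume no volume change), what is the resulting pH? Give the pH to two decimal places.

pH = 5.10

OH- converts CH3(CH2)2COOH to CH3(CH2)2COO-: CH3(CH2)2COOH → 0.279 mol, CH3(CH2)2COO- → 0.558 mol.
pH = pKa + log(n_CH3(CH2)2COO-/n_CH3(CH2)2COOH) = 4.80 + log(0.558/0.279) = 4.80 + (+0.301)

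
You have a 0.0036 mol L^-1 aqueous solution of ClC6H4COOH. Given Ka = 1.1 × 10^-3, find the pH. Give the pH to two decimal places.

pH = 2.82

ClC6H4COOH ⇌ ClC6H4COO- + H+
Ka = x²/(0.0036 − x) = 1.1 × 10^-3
The 5% rule fails; solving x² + Ka·x − Ka·C₀ = 0 exactly:
x = (−Ka + √(Ka² + 4·Ka·C₀))/2 = 1.51 × 10^-3 M
pH = −log(1.51 × 10^-3) = 2.82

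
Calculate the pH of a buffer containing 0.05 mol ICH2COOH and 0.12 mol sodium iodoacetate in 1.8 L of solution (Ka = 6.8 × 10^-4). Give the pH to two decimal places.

pKa = −log(6.8 × 10^-4) = 3.167
Using pH = pKa + log([base]/[acid]) with [base]/[acid] = 0.12/0.05:
pH = 3.167 + (+0.380) = 3.55

pH = 3.55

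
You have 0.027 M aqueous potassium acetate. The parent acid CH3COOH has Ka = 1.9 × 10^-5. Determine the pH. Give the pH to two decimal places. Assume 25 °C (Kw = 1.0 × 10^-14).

CH3COO- is the conjugate base of the weak acid CH3COOH.
Kb = Kw/Ka = 1.0×10^-14 / 1.9 × 10^-5 = 5.26 × 10^-10
From the ICE table, Kb = [OH-]²/(0.027 − [OH-]) = 5.26 × 10^-10.
Neglecting [OH-] in the denominator: [OH-] = √(5.26 × 10^-10 × 0.027) = 3.77 × 10^-6 M
Check: 0.014% ionized — well under 5%, approximation valid.
pOH = 5.42, so pH = 14.00 − pOH = 8.58

pH = 8.58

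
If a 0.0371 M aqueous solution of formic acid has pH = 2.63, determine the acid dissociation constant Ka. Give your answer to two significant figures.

[H+] = 10^(-2.63) = 2.34 × 10^-3 M
At equilibrium [HA] = 0.0371 − 2.34 × 10^-3 = 3.48 × 10^-2 M
Ka = [H+][A-]/[HA] = (2.34 × 10^-3)² / 3.48 × 10^-2 = 1.6 × 10^-4

Ka = 1.6 × 10^-4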